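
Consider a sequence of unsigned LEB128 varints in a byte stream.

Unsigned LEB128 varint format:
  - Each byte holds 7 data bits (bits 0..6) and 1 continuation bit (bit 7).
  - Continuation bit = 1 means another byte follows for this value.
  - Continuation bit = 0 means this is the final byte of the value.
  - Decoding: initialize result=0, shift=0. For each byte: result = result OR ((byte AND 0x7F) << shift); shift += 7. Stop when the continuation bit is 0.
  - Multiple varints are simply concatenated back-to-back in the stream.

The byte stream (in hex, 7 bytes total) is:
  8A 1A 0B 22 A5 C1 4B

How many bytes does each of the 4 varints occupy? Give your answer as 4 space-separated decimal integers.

  byte[0]=0x8A cont=1 payload=0x0A=10: acc |= 10<<0 -> acc=10 shift=7
  byte[1]=0x1A cont=0 payload=0x1A=26: acc |= 26<<7 -> acc=3338 shift=14 [end]
Varint 1: bytes[0:2] = 8A 1A -> value 3338 (2 byte(s))
  byte[2]=0x0B cont=0 payload=0x0B=11: acc |= 11<<0 -> acc=11 shift=7 [end]
Varint 2: bytes[2:3] = 0B -> value 11 (1 byte(s))
  byte[3]=0x22 cont=0 payload=0x22=34: acc |= 34<<0 -> acc=34 shift=7 [end]
Varint 3: bytes[3:4] = 22 -> value 34 (1 byte(s))
  byte[4]=0xA5 cont=1 payload=0x25=37: acc |= 37<<0 -> acc=37 shift=7
  byte[5]=0xC1 cont=1 payload=0x41=65: acc |= 65<<7 -> acc=8357 shift=14
  byte[6]=0x4B cont=0 payload=0x4B=75: acc |= 75<<14 -> acc=1237157 shift=21 [end]
Varint 4: bytes[4:7] = A5 C1 4B -> value 1237157 (3 byte(s))

Answer: 2 1 1 3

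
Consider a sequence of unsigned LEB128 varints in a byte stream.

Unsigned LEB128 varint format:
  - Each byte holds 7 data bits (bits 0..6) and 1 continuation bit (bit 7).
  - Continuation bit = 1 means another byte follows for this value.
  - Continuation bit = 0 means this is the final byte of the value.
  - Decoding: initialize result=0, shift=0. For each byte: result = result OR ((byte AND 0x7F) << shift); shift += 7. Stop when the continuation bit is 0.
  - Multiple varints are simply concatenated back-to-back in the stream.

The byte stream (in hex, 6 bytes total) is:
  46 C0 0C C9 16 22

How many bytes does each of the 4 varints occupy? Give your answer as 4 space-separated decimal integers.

Answer: 1 2 2 1

Derivation:
  byte[0]=0x46 cont=0 payload=0x46=70: acc |= 70<<0 -> acc=70 shift=7 [end]
Varint 1: bytes[0:1] = 46 -> value 70 (1 byte(s))
  byte[1]=0xC0 cont=1 payload=0x40=64: acc |= 64<<0 -> acc=64 shift=7
  byte[2]=0x0C cont=0 payload=0x0C=12: acc |= 12<<7 -> acc=1600 shift=14 [end]
Varint 2: bytes[1:3] = C0 0C -> value 1600 (2 byte(s))
  byte[3]=0xC9 cont=1 payload=0x49=73: acc |= 73<<0 -> acc=73 shift=7
  byte[4]=0x16 cont=0 payload=0x16=22: acc |= 22<<7 -> acc=2889 shift=14 [end]
Varint 3: bytes[3:5] = C9 16 -> value 2889 (2 byte(s))
  byte[5]=0x22 cont=0 payload=0x22=34: acc |= 34<<0 -> acc=34 shift=7 [end]
Varint 4: bytes[5:6] = 22 -> value 34 (1 byte(s))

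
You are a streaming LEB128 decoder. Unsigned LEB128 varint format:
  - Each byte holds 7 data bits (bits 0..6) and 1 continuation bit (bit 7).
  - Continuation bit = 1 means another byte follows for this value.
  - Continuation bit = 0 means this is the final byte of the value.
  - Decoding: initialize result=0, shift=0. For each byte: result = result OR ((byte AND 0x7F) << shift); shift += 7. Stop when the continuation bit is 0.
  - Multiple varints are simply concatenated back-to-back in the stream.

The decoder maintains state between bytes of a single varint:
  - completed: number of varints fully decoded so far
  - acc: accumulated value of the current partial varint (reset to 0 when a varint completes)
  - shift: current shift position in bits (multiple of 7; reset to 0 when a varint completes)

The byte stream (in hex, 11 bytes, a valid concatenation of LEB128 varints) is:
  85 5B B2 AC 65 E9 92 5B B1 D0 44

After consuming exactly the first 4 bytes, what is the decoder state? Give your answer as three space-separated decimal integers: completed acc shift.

Answer: 1 5682 14

Derivation:
byte[0]=0x85 cont=1 payload=0x05: acc |= 5<<0 -> completed=0 acc=5 shift=7
byte[1]=0x5B cont=0 payload=0x5B: varint #1 complete (value=11653); reset -> completed=1 acc=0 shift=0
byte[2]=0xB2 cont=1 payload=0x32: acc |= 50<<0 -> completed=1 acc=50 shift=7
byte[3]=0xAC cont=1 payload=0x2C: acc |= 44<<7 -> completed=1 acc=5682 shift=14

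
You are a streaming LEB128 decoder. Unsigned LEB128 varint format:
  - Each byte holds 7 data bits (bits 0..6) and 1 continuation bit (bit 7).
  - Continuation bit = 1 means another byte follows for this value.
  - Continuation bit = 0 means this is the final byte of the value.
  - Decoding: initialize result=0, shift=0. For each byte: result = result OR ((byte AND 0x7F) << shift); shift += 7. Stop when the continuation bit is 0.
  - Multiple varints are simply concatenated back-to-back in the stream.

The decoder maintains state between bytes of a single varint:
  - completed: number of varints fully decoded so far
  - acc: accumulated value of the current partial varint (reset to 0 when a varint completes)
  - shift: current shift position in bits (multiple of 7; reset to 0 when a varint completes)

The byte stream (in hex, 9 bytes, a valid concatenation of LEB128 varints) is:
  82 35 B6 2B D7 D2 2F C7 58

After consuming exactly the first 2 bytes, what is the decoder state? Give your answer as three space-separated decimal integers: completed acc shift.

byte[0]=0x82 cont=1 payload=0x02: acc |= 2<<0 -> completed=0 acc=2 shift=7
byte[1]=0x35 cont=0 payload=0x35: varint #1 complete (value=6786); reset -> completed=1 acc=0 shift=0

Answer: 1 0 0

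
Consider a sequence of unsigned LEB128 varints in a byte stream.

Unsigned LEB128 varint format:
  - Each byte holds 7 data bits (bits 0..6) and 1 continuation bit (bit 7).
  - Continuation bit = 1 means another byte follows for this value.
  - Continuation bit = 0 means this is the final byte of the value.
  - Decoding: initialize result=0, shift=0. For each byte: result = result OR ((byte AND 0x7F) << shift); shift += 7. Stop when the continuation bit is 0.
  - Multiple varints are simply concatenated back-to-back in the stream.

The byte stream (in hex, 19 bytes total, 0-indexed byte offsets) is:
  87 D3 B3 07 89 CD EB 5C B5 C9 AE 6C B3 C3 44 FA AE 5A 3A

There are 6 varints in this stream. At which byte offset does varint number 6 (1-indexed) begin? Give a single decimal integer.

Answer: 18

Derivation:
  byte[0]=0x87 cont=1 payload=0x07=7: acc |= 7<<0 -> acc=7 shift=7
  byte[1]=0xD3 cont=1 payload=0x53=83: acc |= 83<<7 -> acc=10631 shift=14
  byte[2]=0xB3 cont=1 payload=0x33=51: acc |= 51<<14 -> acc=846215 shift=21
  byte[3]=0x07 cont=0 payload=0x07=7: acc |= 7<<21 -> acc=15526279 shift=28 [end]
Varint 1: bytes[0:4] = 87 D3 B3 07 -> value 15526279 (4 byte(s))
  byte[4]=0x89 cont=1 payload=0x09=9: acc |= 9<<0 -> acc=9 shift=7
  byte[5]=0xCD cont=1 payload=0x4D=77: acc |= 77<<7 -> acc=9865 shift=14
  byte[6]=0xEB cont=1 payload=0x6B=107: acc |= 107<<14 -> acc=1762953 shift=21
  byte[7]=0x5C cont=0 payload=0x5C=92: acc |= 92<<21 -> acc=194700937 shift=28 [end]
Varint 2: bytes[4:8] = 89 CD EB 5C -> value 194700937 (4 byte(s))
  byte[8]=0xB5 cont=1 payload=0x35=53: acc |= 53<<0 -> acc=53 shift=7
  byte[9]=0xC9 cont=1 payload=0x49=73: acc |= 73<<7 -> acc=9397 shift=14
  byte[10]=0xAE cont=1 payload=0x2E=46: acc |= 46<<14 -> acc=763061 shift=21
  byte[11]=0x6C cont=0 payload=0x6C=108: acc |= 108<<21 -> acc=227255477 shift=28 [end]
Varint 3: bytes[8:12] = B5 C9 AE 6C -> value 227255477 (4 byte(s))
  byte[12]=0xB3 cont=1 payload=0x33=51: acc |= 51<<0 -> acc=51 shift=7
  byte[13]=0xC3 cont=1 payload=0x43=67: acc |= 67<<7 -> acc=8627 shift=14
  byte[14]=0x44 cont=0 payload=0x44=68: acc |= 68<<14 -> acc=1122739 shift=21 [end]
Varint 4: bytes[12:15] = B3 C3 44 -> value 1122739 (3 byte(s))
  byte[15]=0xFA cont=1 payload=0x7A=122: acc |= 122<<0 -> acc=122 shift=7
  byte[16]=0xAE cont=1 payload=0x2E=46: acc |= 46<<7 -> acc=6010 shift=14
  byte[17]=0x5A cont=0 payload=0x5A=90: acc |= 90<<14 -> acc=1480570 shift=21 [end]
Varint 5: bytes[15:18] = FA AE 5A -> value 1480570 (3 byte(s))
  byte[18]=0x3A cont=0 payload=0x3A=58: acc |= 58<<0 -> acc=58 shift=7 [end]
Varint 6: bytes[18:19] = 3A -> value 58 (1 byte(s))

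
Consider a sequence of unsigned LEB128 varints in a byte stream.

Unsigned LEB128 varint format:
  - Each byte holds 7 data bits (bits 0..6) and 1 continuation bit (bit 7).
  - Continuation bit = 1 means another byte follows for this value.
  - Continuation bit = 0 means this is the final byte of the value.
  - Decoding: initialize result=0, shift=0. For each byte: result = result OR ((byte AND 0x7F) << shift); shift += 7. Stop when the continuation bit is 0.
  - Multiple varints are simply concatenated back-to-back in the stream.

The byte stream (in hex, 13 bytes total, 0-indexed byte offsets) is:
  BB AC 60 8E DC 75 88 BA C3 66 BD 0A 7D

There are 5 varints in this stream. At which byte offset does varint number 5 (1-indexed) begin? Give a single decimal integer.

  byte[0]=0xBB cont=1 payload=0x3B=59: acc |= 59<<0 -> acc=59 shift=7
  byte[1]=0xAC cont=1 payload=0x2C=44: acc |= 44<<7 -> acc=5691 shift=14
  byte[2]=0x60 cont=0 payload=0x60=96: acc |= 96<<14 -> acc=1578555 shift=21 [end]
Varint 1: bytes[0:3] = BB AC 60 -> value 1578555 (3 byte(s))
  byte[3]=0x8E cont=1 payload=0x0E=14: acc |= 14<<0 -> acc=14 shift=7
  byte[4]=0xDC cont=1 payload=0x5C=92: acc |= 92<<7 -> acc=11790 shift=14
  byte[5]=0x75 cont=0 payload=0x75=117: acc |= 117<<14 -> acc=1928718 shift=21 [end]
Varint 2: bytes[3:6] = 8E DC 75 -> value 1928718 (3 byte(s))
  byte[6]=0x88 cont=1 payload=0x08=8: acc |= 8<<0 -> acc=8 shift=7
  byte[7]=0xBA cont=1 payload=0x3A=58: acc |= 58<<7 -> acc=7432 shift=14
  byte[8]=0xC3 cont=1 payload=0x43=67: acc |= 67<<14 -> acc=1105160 shift=21
  byte[9]=0x66 cont=0 payload=0x66=102: acc |= 102<<21 -> acc=215014664 shift=28 [end]
Varint 3: bytes[6:10] = 88 BA C3 66 -> value 215014664 (4 byte(s))
  byte[10]=0xBD cont=1 payload=0x3D=61: acc |= 61<<0 -> acc=61 shift=7
  byte[11]=0x0A cont=0 payload=0x0A=10: acc |= 10<<7 -> acc=1341 shift=14 [end]
Varint 4: bytes[10:12] = BD 0A -> value 1341 (2 byte(s))
  byte[12]=0x7D cont=0 payload=0x7D=125: acc |= 125<<0 -> acc=125 shift=7 [end]
Varint 5: bytes[12:13] = 7D -> value 125 (1 byte(s))

Answer: 12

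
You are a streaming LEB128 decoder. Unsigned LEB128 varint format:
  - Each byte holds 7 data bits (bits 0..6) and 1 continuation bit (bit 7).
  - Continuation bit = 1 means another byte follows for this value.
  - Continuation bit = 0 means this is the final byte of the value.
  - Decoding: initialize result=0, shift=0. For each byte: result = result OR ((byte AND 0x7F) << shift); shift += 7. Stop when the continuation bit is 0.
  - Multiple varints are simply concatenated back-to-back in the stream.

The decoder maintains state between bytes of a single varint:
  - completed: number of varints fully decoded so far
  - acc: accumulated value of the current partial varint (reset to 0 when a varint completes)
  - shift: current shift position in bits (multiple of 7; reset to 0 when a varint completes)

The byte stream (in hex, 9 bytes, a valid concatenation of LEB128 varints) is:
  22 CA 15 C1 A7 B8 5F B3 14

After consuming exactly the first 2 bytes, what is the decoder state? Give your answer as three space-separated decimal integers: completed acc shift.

byte[0]=0x22 cont=0 payload=0x22: varint #1 complete (value=34); reset -> completed=1 acc=0 shift=0
byte[1]=0xCA cont=1 payload=0x4A: acc |= 74<<0 -> completed=1 acc=74 shift=7

Answer: 1 74 7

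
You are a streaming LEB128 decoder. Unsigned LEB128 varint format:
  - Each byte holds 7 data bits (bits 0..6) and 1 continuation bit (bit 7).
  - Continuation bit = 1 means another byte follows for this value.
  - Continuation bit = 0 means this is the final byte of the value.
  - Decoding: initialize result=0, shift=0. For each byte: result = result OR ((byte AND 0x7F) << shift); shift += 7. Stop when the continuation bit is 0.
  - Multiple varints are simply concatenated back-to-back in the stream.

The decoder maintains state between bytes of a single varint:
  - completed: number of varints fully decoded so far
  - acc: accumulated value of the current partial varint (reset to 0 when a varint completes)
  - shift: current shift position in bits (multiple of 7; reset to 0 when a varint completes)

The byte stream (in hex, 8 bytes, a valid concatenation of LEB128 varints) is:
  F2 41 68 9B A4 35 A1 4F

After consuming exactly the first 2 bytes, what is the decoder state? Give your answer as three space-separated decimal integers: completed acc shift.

Answer: 1 0 0

Derivation:
byte[0]=0xF2 cont=1 payload=0x72: acc |= 114<<0 -> completed=0 acc=114 shift=7
byte[1]=0x41 cont=0 payload=0x41: varint #1 complete (value=8434); reset -> completed=1 acc=0 shift=0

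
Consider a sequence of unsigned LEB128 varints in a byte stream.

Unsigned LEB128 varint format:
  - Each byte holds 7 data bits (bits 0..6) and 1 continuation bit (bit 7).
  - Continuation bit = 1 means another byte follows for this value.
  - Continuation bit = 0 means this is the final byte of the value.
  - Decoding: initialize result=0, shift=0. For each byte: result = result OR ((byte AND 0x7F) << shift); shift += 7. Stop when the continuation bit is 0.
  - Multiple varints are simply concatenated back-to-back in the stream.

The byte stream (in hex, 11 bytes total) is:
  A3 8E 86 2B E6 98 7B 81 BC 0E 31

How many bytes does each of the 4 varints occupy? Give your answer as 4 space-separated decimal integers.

Answer: 4 3 3 1

Derivation:
  byte[0]=0xA3 cont=1 payload=0x23=35: acc |= 35<<0 -> acc=35 shift=7
  byte[1]=0x8E cont=1 payload=0x0E=14: acc |= 14<<7 -> acc=1827 shift=14
  byte[2]=0x86 cont=1 payload=0x06=6: acc |= 6<<14 -> acc=100131 shift=21
  byte[3]=0x2B cont=0 payload=0x2B=43: acc |= 43<<21 -> acc=90277667 shift=28 [end]
Varint 1: bytes[0:4] = A3 8E 86 2B -> value 90277667 (4 byte(s))
  byte[4]=0xE6 cont=1 payload=0x66=102: acc |= 102<<0 -> acc=102 shift=7
  byte[5]=0x98 cont=1 payload=0x18=24: acc |= 24<<7 -> acc=3174 shift=14
  byte[6]=0x7B cont=0 payload=0x7B=123: acc |= 123<<14 -> acc=2018406 shift=21 [end]
Varint 2: bytes[4:7] = E6 98 7B -> value 2018406 (3 byte(s))
  byte[7]=0x81 cont=1 payload=0x01=1: acc |= 1<<0 -> acc=1 shift=7
  byte[8]=0xBC cont=1 payload=0x3C=60: acc |= 60<<7 -> acc=7681 shift=14
  byte[9]=0x0E cont=0 payload=0x0E=14: acc |= 14<<14 -> acc=237057 shift=21 [end]
Varint 3: bytes[7:10] = 81 BC 0E -> value 237057 (3 byte(s))
  byte[10]=0x31 cont=0 payload=0x31=49: acc |= 49<<0 -> acc=49 shift=7 [end]
Varint 4: bytes[10:11] = 31 -> value 49 (1 byte(s))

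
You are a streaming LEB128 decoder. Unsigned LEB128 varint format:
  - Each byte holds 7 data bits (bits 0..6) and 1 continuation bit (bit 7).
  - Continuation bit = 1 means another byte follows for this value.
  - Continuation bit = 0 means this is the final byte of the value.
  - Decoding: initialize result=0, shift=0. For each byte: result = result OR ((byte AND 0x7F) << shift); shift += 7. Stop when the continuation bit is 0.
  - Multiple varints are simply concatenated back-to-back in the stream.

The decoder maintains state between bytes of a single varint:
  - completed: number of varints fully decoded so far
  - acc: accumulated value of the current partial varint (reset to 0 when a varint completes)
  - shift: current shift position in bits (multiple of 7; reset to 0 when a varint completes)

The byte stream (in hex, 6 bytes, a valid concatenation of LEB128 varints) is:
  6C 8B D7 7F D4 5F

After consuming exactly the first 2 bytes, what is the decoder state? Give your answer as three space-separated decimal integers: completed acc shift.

byte[0]=0x6C cont=0 payload=0x6C: varint #1 complete (value=108); reset -> completed=1 acc=0 shift=0
byte[1]=0x8B cont=1 payload=0x0B: acc |= 11<<0 -> completed=1 acc=11 shift=7

Answer: 1 11 7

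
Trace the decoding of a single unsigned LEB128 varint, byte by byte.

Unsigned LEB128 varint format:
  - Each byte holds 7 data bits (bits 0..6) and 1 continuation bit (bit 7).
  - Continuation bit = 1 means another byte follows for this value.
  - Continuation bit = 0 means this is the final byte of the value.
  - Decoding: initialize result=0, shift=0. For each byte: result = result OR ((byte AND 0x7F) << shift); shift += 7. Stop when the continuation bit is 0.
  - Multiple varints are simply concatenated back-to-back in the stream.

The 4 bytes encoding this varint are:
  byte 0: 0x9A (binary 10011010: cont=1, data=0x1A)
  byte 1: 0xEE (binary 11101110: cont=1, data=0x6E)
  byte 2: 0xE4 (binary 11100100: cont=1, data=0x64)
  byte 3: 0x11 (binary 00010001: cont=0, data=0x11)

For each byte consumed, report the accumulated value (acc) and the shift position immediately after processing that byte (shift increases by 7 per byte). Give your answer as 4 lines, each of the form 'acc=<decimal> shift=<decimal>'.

Answer: acc=26 shift=7
acc=14106 shift=14
acc=1652506 shift=21
acc=37304090 shift=28

Derivation:
byte 0=0x9A: payload=0x1A=26, contrib = 26<<0 = 26; acc -> 26, shift -> 7
byte 1=0xEE: payload=0x6E=110, contrib = 110<<7 = 14080; acc -> 14106, shift -> 14
byte 2=0xE4: payload=0x64=100, contrib = 100<<14 = 1638400; acc -> 1652506, shift -> 21
byte 3=0x11: payload=0x11=17, contrib = 17<<21 = 35651584; acc -> 37304090, shift -> 28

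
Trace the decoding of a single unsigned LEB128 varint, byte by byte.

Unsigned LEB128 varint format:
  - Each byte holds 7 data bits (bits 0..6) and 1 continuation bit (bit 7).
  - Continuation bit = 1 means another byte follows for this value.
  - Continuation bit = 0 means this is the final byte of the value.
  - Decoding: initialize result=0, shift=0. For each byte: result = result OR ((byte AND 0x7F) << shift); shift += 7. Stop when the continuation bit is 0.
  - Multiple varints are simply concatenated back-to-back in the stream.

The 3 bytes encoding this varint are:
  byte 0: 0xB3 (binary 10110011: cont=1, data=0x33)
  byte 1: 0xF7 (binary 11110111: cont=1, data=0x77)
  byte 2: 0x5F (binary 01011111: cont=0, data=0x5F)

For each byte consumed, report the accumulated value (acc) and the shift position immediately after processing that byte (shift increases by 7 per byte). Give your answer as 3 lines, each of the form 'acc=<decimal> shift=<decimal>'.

byte 0=0xB3: payload=0x33=51, contrib = 51<<0 = 51; acc -> 51, shift -> 7
byte 1=0xF7: payload=0x77=119, contrib = 119<<7 = 15232; acc -> 15283, shift -> 14
byte 2=0x5F: payload=0x5F=95, contrib = 95<<14 = 1556480; acc -> 1571763, shift -> 21

Answer: acc=51 shift=7
acc=15283 shift=14
acc=1571763 shift=21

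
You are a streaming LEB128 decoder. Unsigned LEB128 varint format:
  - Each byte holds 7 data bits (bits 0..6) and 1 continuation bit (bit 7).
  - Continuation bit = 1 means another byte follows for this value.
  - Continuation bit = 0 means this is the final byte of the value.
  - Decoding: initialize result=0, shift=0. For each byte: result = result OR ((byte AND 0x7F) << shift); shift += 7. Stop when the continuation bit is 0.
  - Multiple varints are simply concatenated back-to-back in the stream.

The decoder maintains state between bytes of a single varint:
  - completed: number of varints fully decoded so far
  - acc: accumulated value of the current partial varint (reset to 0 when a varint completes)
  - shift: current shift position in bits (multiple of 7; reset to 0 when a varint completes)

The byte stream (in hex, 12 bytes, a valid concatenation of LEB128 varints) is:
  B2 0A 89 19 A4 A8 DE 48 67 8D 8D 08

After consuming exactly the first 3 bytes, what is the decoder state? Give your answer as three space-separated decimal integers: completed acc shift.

byte[0]=0xB2 cont=1 payload=0x32: acc |= 50<<0 -> completed=0 acc=50 shift=7
byte[1]=0x0A cont=0 payload=0x0A: varint #1 complete (value=1330); reset -> completed=1 acc=0 shift=0
byte[2]=0x89 cont=1 payload=0x09: acc |= 9<<0 -> completed=1 acc=9 shift=7

Answer: 1 9 7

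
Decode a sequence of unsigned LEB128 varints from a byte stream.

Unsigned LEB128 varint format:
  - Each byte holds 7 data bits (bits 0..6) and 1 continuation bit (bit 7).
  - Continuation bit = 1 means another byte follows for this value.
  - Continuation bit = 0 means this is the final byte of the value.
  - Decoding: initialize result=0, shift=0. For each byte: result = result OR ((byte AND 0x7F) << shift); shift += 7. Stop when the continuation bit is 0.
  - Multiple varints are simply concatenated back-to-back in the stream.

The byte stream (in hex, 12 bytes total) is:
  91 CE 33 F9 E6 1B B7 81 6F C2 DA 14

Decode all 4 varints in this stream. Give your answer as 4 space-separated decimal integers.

  byte[0]=0x91 cont=1 payload=0x11=17: acc |= 17<<0 -> acc=17 shift=7
  byte[1]=0xCE cont=1 payload=0x4E=78: acc |= 78<<7 -> acc=10001 shift=14
  byte[2]=0x33 cont=0 payload=0x33=51: acc |= 51<<14 -> acc=845585 shift=21 [end]
Varint 1: bytes[0:3] = 91 CE 33 -> value 845585 (3 byte(s))
  byte[3]=0xF9 cont=1 payload=0x79=121: acc |= 121<<0 -> acc=121 shift=7
  byte[4]=0xE6 cont=1 payload=0x66=102: acc |= 102<<7 -> acc=13177 shift=14
  byte[5]=0x1B cont=0 payload=0x1B=27: acc |= 27<<14 -> acc=455545 shift=21 [end]
Varint 2: bytes[3:6] = F9 E6 1B -> value 455545 (3 byte(s))
  byte[6]=0xB7 cont=1 payload=0x37=55: acc |= 55<<0 -> acc=55 shift=7
  byte[7]=0x81 cont=1 payload=0x01=1: acc |= 1<<7 -> acc=183 shift=14
  byte[8]=0x6F cont=0 payload=0x6F=111: acc |= 111<<14 -> acc=1818807 shift=21 [end]
Varint 3: bytes[6:9] = B7 81 6F -> value 1818807 (3 byte(s))
  byte[9]=0xC2 cont=1 payload=0x42=66: acc |= 66<<0 -> acc=66 shift=7
  byte[10]=0xDA cont=1 payload=0x5A=90: acc |= 90<<7 -> acc=11586 shift=14
  byte[11]=0x14 cont=0 payload=0x14=20: acc |= 20<<14 -> acc=339266 shift=21 [end]
Varint 4: bytes[9:12] = C2 DA 14 -> value 339266 (3 byte(s))

Answer: 845585 455545 1818807 339266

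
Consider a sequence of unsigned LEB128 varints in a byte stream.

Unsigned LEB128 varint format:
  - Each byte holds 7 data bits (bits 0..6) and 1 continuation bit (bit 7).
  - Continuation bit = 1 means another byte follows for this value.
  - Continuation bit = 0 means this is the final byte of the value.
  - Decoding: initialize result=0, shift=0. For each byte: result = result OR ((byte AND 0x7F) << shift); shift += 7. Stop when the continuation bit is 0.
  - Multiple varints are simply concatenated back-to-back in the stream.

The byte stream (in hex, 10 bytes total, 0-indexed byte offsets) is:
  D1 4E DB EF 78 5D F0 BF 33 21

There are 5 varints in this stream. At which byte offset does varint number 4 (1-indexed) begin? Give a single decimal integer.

Answer: 6

Derivation:
  byte[0]=0xD1 cont=1 payload=0x51=81: acc |= 81<<0 -> acc=81 shift=7
  byte[1]=0x4E cont=0 payload=0x4E=78: acc |= 78<<7 -> acc=10065 shift=14 [end]
Varint 1: bytes[0:2] = D1 4E -> value 10065 (2 byte(s))
  byte[2]=0xDB cont=1 payload=0x5B=91: acc |= 91<<0 -> acc=91 shift=7
  byte[3]=0xEF cont=1 payload=0x6F=111: acc |= 111<<7 -> acc=14299 shift=14
  byte[4]=0x78 cont=0 payload=0x78=120: acc |= 120<<14 -> acc=1980379 shift=21 [end]
Varint 2: bytes[2:5] = DB EF 78 -> value 1980379 (3 byte(s))
  byte[5]=0x5D cont=0 payload=0x5D=93: acc |= 93<<0 -> acc=93 shift=7 [end]
Varint 3: bytes[5:6] = 5D -> value 93 (1 byte(s))
  byte[6]=0xF0 cont=1 payload=0x70=112: acc |= 112<<0 -> acc=112 shift=7
  byte[7]=0xBF cont=1 payload=0x3F=63: acc |= 63<<7 -> acc=8176 shift=14
  byte[8]=0x33 cont=0 payload=0x33=51: acc |= 51<<14 -> acc=843760 shift=21 [end]
Varint 4: bytes[6:9] = F0 BF 33 -> value 843760 (3 byte(s))
  byte[9]=0x21 cont=0 payload=0x21=33: acc |= 33<<0 -> acc=33 shift=7 [end]
Varint 5: bytes[9:10] = 21 -> value 33 (1 byte(s))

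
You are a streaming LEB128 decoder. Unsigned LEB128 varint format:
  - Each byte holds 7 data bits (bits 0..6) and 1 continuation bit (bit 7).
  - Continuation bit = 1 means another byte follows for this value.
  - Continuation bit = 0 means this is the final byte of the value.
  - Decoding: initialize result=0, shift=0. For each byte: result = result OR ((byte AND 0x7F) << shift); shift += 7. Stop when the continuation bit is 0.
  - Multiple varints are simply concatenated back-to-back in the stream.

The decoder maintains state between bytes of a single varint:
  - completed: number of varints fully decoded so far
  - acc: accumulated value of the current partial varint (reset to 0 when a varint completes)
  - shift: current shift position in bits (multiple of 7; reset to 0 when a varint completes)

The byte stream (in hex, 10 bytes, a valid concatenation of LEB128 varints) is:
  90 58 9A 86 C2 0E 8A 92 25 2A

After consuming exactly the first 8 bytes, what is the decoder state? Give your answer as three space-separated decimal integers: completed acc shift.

byte[0]=0x90 cont=1 payload=0x10: acc |= 16<<0 -> completed=0 acc=16 shift=7
byte[1]=0x58 cont=0 payload=0x58: varint #1 complete (value=11280); reset -> completed=1 acc=0 shift=0
byte[2]=0x9A cont=1 payload=0x1A: acc |= 26<<0 -> completed=1 acc=26 shift=7
byte[3]=0x86 cont=1 payload=0x06: acc |= 6<<7 -> completed=1 acc=794 shift=14
byte[4]=0xC2 cont=1 payload=0x42: acc |= 66<<14 -> completed=1 acc=1082138 shift=21
byte[5]=0x0E cont=0 payload=0x0E: varint #2 complete (value=30442266); reset -> completed=2 acc=0 shift=0
byte[6]=0x8A cont=1 payload=0x0A: acc |= 10<<0 -> completed=2 acc=10 shift=7
byte[7]=0x92 cont=1 payload=0x12: acc |= 18<<7 -> completed=2 acc=2314 shift=14

Answer: 2 2314 14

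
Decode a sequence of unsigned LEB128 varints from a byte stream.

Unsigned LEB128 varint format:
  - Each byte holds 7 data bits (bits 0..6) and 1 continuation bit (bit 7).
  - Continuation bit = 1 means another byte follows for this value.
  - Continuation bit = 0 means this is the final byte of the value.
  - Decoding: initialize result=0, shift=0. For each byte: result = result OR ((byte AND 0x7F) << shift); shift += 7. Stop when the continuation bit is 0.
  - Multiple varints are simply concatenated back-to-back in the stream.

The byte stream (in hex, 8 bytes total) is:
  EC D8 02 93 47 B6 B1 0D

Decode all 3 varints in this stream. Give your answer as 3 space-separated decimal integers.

  byte[0]=0xEC cont=1 payload=0x6C=108: acc |= 108<<0 -> acc=108 shift=7
  byte[1]=0xD8 cont=1 payload=0x58=88: acc |= 88<<7 -> acc=11372 shift=14
  byte[2]=0x02 cont=0 payload=0x02=2: acc |= 2<<14 -> acc=44140 shift=21 [end]
Varint 1: bytes[0:3] = EC D8 02 -> value 44140 (3 byte(s))
  byte[3]=0x93 cont=1 payload=0x13=19: acc |= 19<<0 -> acc=19 shift=7
  byte[4]=0x47 cont=0 payload=0x47=71: acc |= 71<<7 -> acc=9107 shift=14 [end]
Varint 2: bytes[3:5] = 93 47 -> value 9107 (2 byte(s))
  byte[5]=0xB6 cont=1 payload=0x36=54: acc |= 54<<0 -> acc=54 shift=7
  byte[6]=0xB1 cont=1 payload=0x31=49: acc |= 49<<7 -> acc=6326 shift=14
  byte[7]=0x0D cont=0 payload=0x0D=13: acc |= 13<<14 -> acc=219318 shift=21 [end]
Varint 3: bytes[5:8] = B6 B1 0D -> value 219318 (3 byte(s))

Answer: 44140 9107 219318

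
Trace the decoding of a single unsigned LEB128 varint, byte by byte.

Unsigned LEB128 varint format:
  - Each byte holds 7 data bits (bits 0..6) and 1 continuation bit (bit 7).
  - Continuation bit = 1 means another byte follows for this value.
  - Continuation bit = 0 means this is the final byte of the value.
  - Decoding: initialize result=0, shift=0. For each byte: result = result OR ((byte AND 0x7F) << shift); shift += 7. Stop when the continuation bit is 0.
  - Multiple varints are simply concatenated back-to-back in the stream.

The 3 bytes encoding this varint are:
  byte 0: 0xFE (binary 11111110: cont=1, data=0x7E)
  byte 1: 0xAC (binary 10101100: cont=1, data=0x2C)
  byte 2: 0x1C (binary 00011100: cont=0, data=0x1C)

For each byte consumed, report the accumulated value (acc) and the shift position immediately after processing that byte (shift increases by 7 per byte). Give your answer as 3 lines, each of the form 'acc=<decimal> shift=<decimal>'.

Answer: acc=126 shift=7
acc=5758 shift=14
acc=464510 shift=21

Derivation:
byte 0=0xFE: payload=0x7E=126, contrib = 126<<0 = 126; acc -> 126, shift -> 7
byte 1=0xAC: payload=0x2C=44, contrib = 44<<7 = 5632; acc -> 5758, shift -> 14
byte 2=0x1C: payload=0x1C=28, contrib = 28<<14 = 458752; acc -> 464510, shift -> 21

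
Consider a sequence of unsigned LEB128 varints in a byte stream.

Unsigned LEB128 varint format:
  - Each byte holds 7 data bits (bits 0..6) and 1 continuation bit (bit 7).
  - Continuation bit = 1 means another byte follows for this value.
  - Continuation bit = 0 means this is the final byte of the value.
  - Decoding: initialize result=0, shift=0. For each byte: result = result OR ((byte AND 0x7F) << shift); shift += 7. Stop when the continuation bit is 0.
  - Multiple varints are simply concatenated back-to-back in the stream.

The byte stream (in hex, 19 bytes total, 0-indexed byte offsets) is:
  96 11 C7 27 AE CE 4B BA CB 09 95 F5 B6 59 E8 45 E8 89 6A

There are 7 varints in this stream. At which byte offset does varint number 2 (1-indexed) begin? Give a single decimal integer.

  byte[0]=0x96 cont=1 payload=0x16=22: acc |= 22<<0 -> acc=22 shift=7
  byte[1]=0x11 cont=0 payload=0x11=17: acc |= 17<<7 -> acc=2198 shift=14 [end]
Varint 1: bytes[0:2] = 96 11 -> value 2198 (2 byte(s))
  byte[2]=0xC7 cont=1 payload=0x47=71: acc |= 71<<0 -> acc=71 shift=7
  byte[3]=0x27 cont=0 payload=0x27=39: acc |= 39<<7 -> acc=5063 shift=14 [end]
Varint 2: bytes[2:4] = C7 27 -> value 5063 (2 byte(s))
  byte[4]=0xAE cont=1 payload=0x2E=46: acc |= 46<<0 -> acc=46 shift=7
  byte[5]=0xCE cont=1 payload=0x4E=78: acc |= 78<<7 -> acc=10030 shift=14
  byte[6]=0x4B cont=0 payload=0x4B=75: acc |= 75<<14 -> acc=1238830 shift=21 [end]
Varint 3: bytes[4:7] = AE CE 4B -> value 1238830 (3 byte(s))
  byte[7]=0xBA cont=1 payload=0x3A=58: acc |= 58<<0 -> acc=58 shift=7
  byte[8]=0xCB cont=1 payload=0x4B=75: acc |= 75<<7 -> acc=9658 shift=14
  byte[9]=0x09 cont=0 payload=0x09=9: acc |= 9<<14 -> acc=157114 shift=21 [end]
Varint 4: bytes[7:10] = BA CB 09 -> value 157114 (3 byte(s))
  byte[10]=0x95 cont=1 payload=0x15=21: acc |= 21<<0 -> acc=21 shift=7
  byte[11]=0xF5 cont=1 payload=0x75=117: acc |= 117<<7 -> acc=14997 shift=14
  byte[12]=0xB6 cont=1 payload=0x36=54: acc |= 54<<14 -> acc=899733 shift=21
  byte[13]=0x59 cont=0 payload=0x59=89: acc |= 89<<21 -> acc=187546261 shift=28 [end]
Varint 5: bytes[10:14] = 95 F5 B6 59 -> value 187546261 (4 byte(s))
  byte[14]=0xE8 cont=1 payload=0x68=104: acc |= 104<<0 -> acc=104 shift=7
  byte[15]=0x45 cont=0 payload=0x45=69: acc |= 69<<7 -> acc=8936 shift=14 [end]
Varint 6: bytes[14:16] = E8 45 -> value 8936 (2 byte(s))
  byte[16]=0xE8 cont=1 payload=0x68=104: acc |= 104<<0 -> acc=104 shift=7
  byte[17]=0x89 cont=1 payload=0x09=9: acc |= 9<<7 -> acc=1256 shift=14
  byte[18]=0x6A cont=0 payload=0x6A=106: acc |= 106<<14 -> acc=1737960 shift=21 [end]
Varint 7: bytes[16:19] = E8 89 6A -> value 1737960 (3 byte(s))

Answer: 2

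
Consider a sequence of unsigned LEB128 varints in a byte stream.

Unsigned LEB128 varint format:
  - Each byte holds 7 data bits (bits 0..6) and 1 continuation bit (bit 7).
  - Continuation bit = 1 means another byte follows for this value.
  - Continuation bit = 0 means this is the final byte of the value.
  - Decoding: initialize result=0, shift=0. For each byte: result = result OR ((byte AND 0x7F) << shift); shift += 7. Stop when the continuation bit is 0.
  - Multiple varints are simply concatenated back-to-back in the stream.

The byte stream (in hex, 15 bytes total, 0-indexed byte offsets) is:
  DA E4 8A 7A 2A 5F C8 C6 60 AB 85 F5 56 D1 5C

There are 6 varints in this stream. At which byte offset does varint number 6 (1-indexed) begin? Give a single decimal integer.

  byte[0]=0xDA cont=1 payload=0x5A=90: acc |= 90<<0 -> acc=90 shift=7
  byte[1]=0xE4 cont=1 payload=0x64=100: acc |= 100<<7 -> acc=12890 shift=14
  byte[2]=0x8A cont=1 payload=0x0A=10: acc |= 10<<14 -> acc=176730 shift=21
  byte[3]=0x7A cont=0 payload=0x7A=122: acc |= 122<<21 -> acc=256029274 shift=28 [end]
Varint 1: bytes[0:4] = DA E4 8A 7A -> value 256029274 (4 byte(s))
  byte[4]=0x2A cont=0 payload=0x2A=42: acc |= 42<<0 -> acc=42 shift=7 [end]
Varint 2: bytes[4:5] = 2A -> value 42 (1 byte(s))
  byte[5]=0x5F cont=0 payload=0x5F=95: acc |= 95<<0 -> acc=95 shift=7 [end]
Varint 3: bytes[5:6] = 5F -> value 95 (1 byte(s))
  byte[6]=0xC8 cont=1 payload=0x48=72: acc |= 72<<0 -> acc=72 shift=7
  byte[7]=0xC6 cont=1 payload=0x46=70: acc |= 70<<7 -> acc=9032 shift=14
  byte[8]=0x60 cont=0 payload=0x60=96: acc |= 96<<14 -> acc=1581896 shift=21 [end]
Varint 4: bytes[6:9] = C8 C6 60 -> value 1581896 (3 byte(s))
  byte[9]=0xAB cont=1 payload=0x2B=43: acc |= 43<<0 -> acc=43 shift=7
  byte[10]=0x85 cont=1 payload=0x05=5: acc |= 5<<7 -> acc=683 shift=14
  byte[11]=0xF5 cont=1 payload=0x75=117: acc |= 117<<14 -> acc=1917611 shift=21
  byte[12]=0x56 cont=0 payload=0x56=86: acc |= 86<<21 -> acc=182272683 shift=28 [end]
Varint 5: bytes[9:13] = AB 85 F5 56 -> value 182272683 (4 byte(s))
  byte[13]=0xD1 cont=1 payload=0x51=81: acc |= 81<<0 -> acc=81 shift=7
  byte[14]=0x5C cont=0 payload=0x5C=92: acc |= 92<<7 -> acc=11857 shift=14 [end]
Varint 6: bytes[13:15] = D1 5C -> value 11857 (2 byte(s))

Answer: 13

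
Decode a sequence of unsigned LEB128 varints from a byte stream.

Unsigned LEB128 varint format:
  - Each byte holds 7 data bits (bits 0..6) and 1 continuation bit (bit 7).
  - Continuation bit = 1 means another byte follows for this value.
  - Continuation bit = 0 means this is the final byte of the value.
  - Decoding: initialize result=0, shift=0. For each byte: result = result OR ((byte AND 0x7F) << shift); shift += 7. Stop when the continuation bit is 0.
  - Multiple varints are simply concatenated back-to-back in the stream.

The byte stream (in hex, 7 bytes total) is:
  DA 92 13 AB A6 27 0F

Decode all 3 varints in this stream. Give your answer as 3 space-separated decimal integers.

  byte[0]=0xDA cont=1 payload=0x5A=90: acc |= 90<<0 -> acc=90 shift=7
  byte[1]=0x92 cont=1 payload=0x12=18: acc |= 18<<7 -> acc=2394 shift=14
  byte[2]=0x13 cont=0 payload=0x13=19: acc |= 19<<14 -> acc=313690 shift=21 [end]
Varint 1: bytes[0:3] = DA 92 13 -> value 313690 (3 byte(s))
  byte[3]=0xAB cont=1 payload=0x2B=43: acc |= 43<<0 -> acc=43 shift=7
  byte[4]=0xA6 cont=1 payload=0x26=38: acc |= 38<<7 -> acc=4907 shift=14
  byte[5]=0x27 cont=0 payload=0x27=39: acc |= 39<<14 -> acc=643883 shift=21 [end]
Varint 2: bytes[3:6] = AB A6 27 -> value 643883 (3 byte(s))
  byte[6]=0x0F cont=0 payload=0x0F=15: acc |= 15<<0 -> acc=15 shift=7 [end]
Varint 3: bytes[6:7] = 0F -> value 15 (1 byte(s))

Answer: 313690 643883 15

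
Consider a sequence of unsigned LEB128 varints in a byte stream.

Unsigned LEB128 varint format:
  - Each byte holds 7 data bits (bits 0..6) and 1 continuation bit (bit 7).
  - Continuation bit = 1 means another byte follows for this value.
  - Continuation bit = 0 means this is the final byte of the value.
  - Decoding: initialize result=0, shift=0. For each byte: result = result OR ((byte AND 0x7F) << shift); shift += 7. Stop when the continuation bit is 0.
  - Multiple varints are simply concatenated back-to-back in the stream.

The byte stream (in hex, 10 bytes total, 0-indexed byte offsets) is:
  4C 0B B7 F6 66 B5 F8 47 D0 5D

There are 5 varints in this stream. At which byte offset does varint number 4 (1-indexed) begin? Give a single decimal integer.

Answer: 5

Derivation:
  byte[0]=0x4C cont=0 payload=0x4C=76: acc |= 76<<0 -> acc=76 shift=7 [end]
Varint 1: bytes[0:1] = 4C -> value 76 (1 byte(s))
  byte[1]=0x0B cont=0 payload=0x0B=11: acc |= 11<<0 -> acc=11 shift=7 [end]
Varint 2: bytes[1:2] = 0B -> value 11 (1 byte(s))
  byte[2]=0xB7 cont=1 payload=0x37=55: acc |= 55<<0 -> acc=55 shift=7
  byte[3]=0xF6 cont=1 payload=0x76=118: acc |= 118<<7 -> acc=15159 shift=14
  byte[4]=0x66 cont=0 payload=0x66=102: acc |= 102<<14 -> acc=1686327 shift=21 [end]
Varint 3: bytes[2:5] = B7 F6 66 -> value 1686327 (3 byte(s))
  byte[5]=0xB5 cont=1 payload=0x35=53: acc |= 53<<0 -> acc=53 shift=7
  byte[6]=0xF8 cont=1 payload=0x78=120: acc |= 120<<7 -> acc=15413 shift=14
  byte[7]=0x47 cont=0 payload=0x47=71: acc |= 71<<14 -> acc=1178677 shift=21 [end]
Varint 4: bytes[5:8] = B5 F8 47 -> value 1178677 (3 byte(s))
  byte[8]=0xD0 cont=1 payload=0x50=80: acc |= 80<<0 -> acc=80 shift=7
  byte[9]=0x5D cont=0 payload=0x5D=93: acc |= 93<<7 -> acc=11984 shift=14 [end]
Varint 5: bytes[8:10] = D0 5D -> value 11984 (2 byte(s))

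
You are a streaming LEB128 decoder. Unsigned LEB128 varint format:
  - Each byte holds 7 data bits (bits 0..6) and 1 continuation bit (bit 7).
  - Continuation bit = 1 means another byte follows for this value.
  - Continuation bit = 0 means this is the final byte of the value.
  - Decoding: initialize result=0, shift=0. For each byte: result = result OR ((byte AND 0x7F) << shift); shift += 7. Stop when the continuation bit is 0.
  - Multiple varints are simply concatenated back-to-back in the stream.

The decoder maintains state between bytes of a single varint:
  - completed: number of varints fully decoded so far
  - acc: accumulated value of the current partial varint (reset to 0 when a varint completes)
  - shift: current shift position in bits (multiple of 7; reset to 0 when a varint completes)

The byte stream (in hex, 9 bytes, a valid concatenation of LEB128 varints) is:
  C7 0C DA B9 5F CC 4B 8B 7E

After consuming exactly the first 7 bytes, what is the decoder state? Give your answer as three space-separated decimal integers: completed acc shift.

Answer: 3 0 0

Derivation:
byte[0]=0xC7 cont=1 payload=0x47: acc |= 71<<0 -> completed=0 acc=71 shift=7
byte[1]=0x0C cont=0 payload=0x0C: varint #1 complete (value=1607); reset -> completed=1 acc=0 shift=0
byte[2]=0xDA cont=1 payload=0x5A: acc |= 90<<0 -> completed=1 acc=90 shift=7
byte[3]=0xB9 cont=1 payload=0x39: acc |= 57<<7 -> completed=1 acc=7386 shift=14
byte[4]=0x5F cont=0 payload=0x5F: varint #2 complete (value=1563866); reset -> completed=2 acc=0 shift=0
byte[5]=0xCC cont=1 payload=0x4C: acc |= 76<<0 -> completed=2 acc=76 shift=7
byte[6]=0x4B cont=0 payload=0x4B: varint #3 complete (value=9676); reset -> completed=3 acc=0 shift=0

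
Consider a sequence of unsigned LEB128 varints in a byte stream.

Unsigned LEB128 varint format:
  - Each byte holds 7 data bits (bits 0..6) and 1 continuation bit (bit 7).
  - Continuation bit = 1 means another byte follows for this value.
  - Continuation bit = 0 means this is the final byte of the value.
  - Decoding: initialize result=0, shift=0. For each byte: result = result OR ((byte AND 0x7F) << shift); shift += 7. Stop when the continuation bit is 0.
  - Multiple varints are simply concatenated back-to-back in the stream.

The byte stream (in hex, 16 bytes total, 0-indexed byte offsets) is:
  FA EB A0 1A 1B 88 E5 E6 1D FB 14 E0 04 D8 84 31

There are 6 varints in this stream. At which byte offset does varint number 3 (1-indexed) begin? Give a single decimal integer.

Answer: 5

Derivation:
  byte[0]=0xFA cont=1 payload=0x7A=122: acc |= 122<<0 -> acc=122 shift=7
  byte[1]=0xEB cont=1 payload=0x6B=107: acc |= 107<<7 -> acc=13818 shift=14
  byte[2]=0xA0 cont=1 payload=0x20=32: acc |= 32<<14 -> acc=538106 shift=21
  byte[3]=0x1A cont=0 payload=0x1A=26: acc |= 26<<21 -> acc=55064058 shift=28 [end]
Varint 1: bytes[0:4] = FA EB A0 1A -> value 55064058 (4 byte(s))
  byte[4]=0x1B cont=0 payload=0x1B=27: acc |= 27<<0 -> acc=27 shift=7 [end]
Varint 2: bytes[4:5] = 1B -> value 27 (1 byte(s))
  byte[5]=0x88 cont=1 payload=0x08=8: acc |= 8<<0 -> acc=8 shift=7
  byte[6]=0xE5 cont=1 payload=0x65=101: acc |= 101<<7 -> acc=12936 shift=14
  byte[7]=0xE6 cont=1 payload=0x66=102: acc |= 102<<14 -> acc=1684104 shift=21
  byte[8]=0x1D cont=0 payload=0x1D=29: acc |= 29<<21 -> acc=62501512 shift=28 [end]
Varint 3: bytes[5:9] = 88 E5 E6 1D -> value 62501512 (4 byte(s))
  byte[9]=0xFB cont=1 payload=0x7B=123: acc |= 123<<0 -> acc=123 shift=7
  byte[10]=0x14 cont=0 payload=0x14=20: acc |= 20<<7 -> acc=2683 shift=14 [end]
Varint 4: bytes[9:11] = FB 14 -> value 2683 (2 byte(s))
  byte[11]=0xE0 cont=1 payload=0x60=96: acc |= 96<<0 -> acc=96 shift=7
  byte[12]=0x04 cont=0 payload=0x04=4: acc |= 4<<7 -> acc=608 shift=14 [end]
Varint 5: bytes[11:13] = E0 04 -> value 608 (2 byte(s))
  byte[13]=0xD8 cont=1 payload=0x58=88: acc |= 88<<0 -> acc=88 shift=7
  byte[14]=0x84 cont=1 payload=0x04=4: acc |= 4<<7 -> acc=600 shift=14
  byte[15]=0x31 cont=0 payload=0x31=49: acc |= 49<<14 -> acc=803416 shift=21 [end]
Varint 6: bytes[13:16] = D8 84 31 -> value 803416 (3 byte(s))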